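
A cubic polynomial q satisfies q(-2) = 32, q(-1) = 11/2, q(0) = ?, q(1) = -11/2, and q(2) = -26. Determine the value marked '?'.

-1

The 4 known points determine the degree-3 polynomial uniquely.
Write q(u) = au^3 + bu^2 + cu + d. Substituting each data point gives a linear system:
  -8a + 4b - 2c + d = 32
  -a + b - c + d = 11/2
  a + b + c + d = -11/2
  8a + 4b + 2c + d = -26
Solving the system yields a = -3, b = 1, c = -5/2, d = -1.
So q(u) = -3u^3 + u^2 - (5/2)u - 1.
Then q(0) = -1.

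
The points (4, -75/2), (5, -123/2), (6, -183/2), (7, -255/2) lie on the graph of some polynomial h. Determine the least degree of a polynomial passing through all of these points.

Forward differences of the values at n = 4, 5, 6, 7:
  h  : -75/2  -123/2  -183/2  -255/2
  Δ  : -24  -30  -36
  Δ^2: -6  -6
  Δ^3: 0
The second differences are constant (-6) and nonzero, while all higher differences vanish, so the minimal degree is 2.

2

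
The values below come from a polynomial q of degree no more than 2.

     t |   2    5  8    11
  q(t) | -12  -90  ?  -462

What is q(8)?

-240

The 3 known points determine the degree-2 polynomial uniquely.
Write q(t) = at^2 + bt + c. Substituting each data point gives a linear system:
  4a + 2b + c = -12
  25a + 5b + c = -90
  121a + 11b + c = -462
Solving the system yields a = -4, b = 2, c = 0.
So q(t) = -4t^2 + 2t.
Then q(8) = -240.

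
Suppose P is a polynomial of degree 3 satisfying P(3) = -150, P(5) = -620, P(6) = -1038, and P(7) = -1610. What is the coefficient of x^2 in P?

-5

Write P(x) = ax^3 + bx^2 + cx + d. Substituting each data point gives a linear system:
  27a + 9b + 3c + d = -150
  125a + 25b + 5c + d = -620
  216a + 36b + 6c + d = -1038
  343a + 49b + 7c + d = -1610
Solving the system yields a = -4, b = -5, c = 1, d = 0.
So P(x) = -4x^3 - 5x^2 + x.
The coefficient of x^2 is -5.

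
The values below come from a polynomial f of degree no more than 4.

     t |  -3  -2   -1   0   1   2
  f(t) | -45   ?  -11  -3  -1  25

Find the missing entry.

The 5 known points determine the degree-4 polynomial uniquely.
Write f(t) = at^4 + bt^3 + ct^2 + dt + e. Substituting each data point gives a linear system:
  81a - 27b + 9c - 3d + e = -45
  a - b + c - d + e = -11
  e = -3
  a + b + c + d + e = -1
  16a + 8b + 4c + 2d + e = 25
Solving the system yields a = 1, b = 3, c = -4, d = 2, e = -3.
So f(t) = t^4 + 3t^3 - 4t^2 + 2t - 3.
Then f(-2) = -31.

-31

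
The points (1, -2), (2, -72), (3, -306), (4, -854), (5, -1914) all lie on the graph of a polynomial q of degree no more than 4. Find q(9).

Using the Lagrange interpolation formula with nodes 1, 2, 3, 4, 5:
  L_0(n) = (n - 2)(n - 3)(n - 4)(n - 5) / 24
  L_1(n) = (n - 1)(n - 3)(n - 4)(n - 5) / -6
  L_2(n) = (n - 1)(n - 2)(n - 4)(n - 5) / 4
  L_3(n) = (n - 1)(n - 2)(n - 3)(n - 5) / -6
  L_4(n) = (n - 1)(n - 2)(n - 3)(n - 4) / 24
Then q(n) = -2·L_0(n) - 72·L_1(n) - 306·L_2(n) - 854·L_3(n) - 1914·L_4(n).
Expanding and collecting terms gives q(n) = -2n^4 - 5n^3 - 2n^2 + n + 6.
Evaluating at n = 9: q(9) = -16914.

-16914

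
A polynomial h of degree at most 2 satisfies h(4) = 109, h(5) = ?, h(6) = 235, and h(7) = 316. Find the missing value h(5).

On equispaced nodes a degree-2 polynomial has vanishing third forward difference, so
  - h(4) + 3·h(5) - 3·h(6) + h(7) = 0.
Substituting the known values and solving for h(5):
  3·h(5) = 498
  h(5) = 166.

166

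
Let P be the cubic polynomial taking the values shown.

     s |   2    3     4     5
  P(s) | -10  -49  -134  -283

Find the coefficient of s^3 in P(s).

-3

Write P(s) = as^3 + bs^2 + cs + d. Substituting each data point gives a linear system:
  8a + 4b + 2c + d = -10
  27a + 9b + 3c + d = -49
  64a + 16b + 4c + d = -134
  125a + 25b + 5c + d = -283
Solving the system yields a = -3, b = 4, c = -2, d = 2.
So P(s) = -3s^3 + 4s^2 - 2s + 2.
The leading coefficient is -3.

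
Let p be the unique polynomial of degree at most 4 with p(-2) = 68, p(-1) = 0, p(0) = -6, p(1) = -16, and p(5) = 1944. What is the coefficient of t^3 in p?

-3

Write p(t) = at^4 + bt^3 + ct^2 + dt + e. Substituting each data point gives a linear system:
  16a - 8b + 4c - 2d + e = 68
  a - b + c - d + e = 0
  e = -6
  a + b + c + d + e = -16
  625a + 125b + 25c + 5d + e = 1944
Solving the system yields a = 4, b = -3, c = -6, d = -5, e = -6.
So p(t) = 4t⁴ - 3t³ - 6t² - 5t - 6.
The coefficient of t^3 is -3.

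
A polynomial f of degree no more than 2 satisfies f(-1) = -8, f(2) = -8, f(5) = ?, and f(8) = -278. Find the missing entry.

-98

On equispaced nodes a degree-2 polynomial has vanishing third forward difference, so
  - f(-1) + 3·f(2) - 3·f(5) + f(8) = 0.
Substituting the known values and solving for f(5):
  -3·f(5) = 294
  f(5) = -98.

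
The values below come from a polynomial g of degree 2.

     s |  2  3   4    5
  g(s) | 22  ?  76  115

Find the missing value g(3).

45

On equispaced nodes a degree-2 polynomial has vanishing third forward difference, so
  - g(2) + 3·g(3) - 3·g(4) + g(5) = 0.
Substituting the known values and solving for g(3):
  3·g(3) = 135
  g(3) = 45.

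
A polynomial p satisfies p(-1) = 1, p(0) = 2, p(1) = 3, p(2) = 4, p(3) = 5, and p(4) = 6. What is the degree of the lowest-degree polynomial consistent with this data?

Forward differences of the values at t = -1, 0, 1, 2, 3, 4:
  p  : 1  2  3  4  5  6
  Δ  : 1  1  1  1  1
  Δ^2: 0  0  0  0
  Δ^3: 0  0  0
  Δ^4: 0  0
  Δ^5: 0
The first differences are constant (1) and nonzero, while all higher differences vanish, so the minimal degree is 1.

1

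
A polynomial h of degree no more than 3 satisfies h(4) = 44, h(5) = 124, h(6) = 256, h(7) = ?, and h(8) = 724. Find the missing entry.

452

The 4 known points determine the degree-3 polynomial uniquely.
Write h(u) = au^3 + bu^2 + cu + d. Substituting each data point gives a linear system:
  64a + 16b + 4c + d = 44
  125a + 25b + 5c + d = 124
  216a + 36b + 6c + d = 256
  512a + 64b + 8c + d = 724
Solving the system yields a = 2, b = -4, c = -6, d = 4.
So h(u) = 2u^3 - 4u^2 - 6u + 4.
Then h(7) = 452.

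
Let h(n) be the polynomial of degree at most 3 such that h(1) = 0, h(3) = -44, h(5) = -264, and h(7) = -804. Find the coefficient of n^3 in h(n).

-3

Write h(n) = an^3 + bn^2 + cn + d. Substituting each data point gives a linear system:
  a + b + c + d = 0
  27a + 9b + 3c + d = -44
  125a + 25b + 5c + d = -264
  343a + 49b + 7c + d = -804
Solving the system yields a = -3, b = 5, c = -3, d = 1.
So h(n) = -3n^3 + 5n^2 - 3n + 1.
The leading coefficient is -3.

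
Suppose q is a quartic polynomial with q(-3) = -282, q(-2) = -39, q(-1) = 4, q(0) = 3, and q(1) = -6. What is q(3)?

-504

Using the Lagrange interpolation formula with nodes -3, -2, -1, 0, 1:
  L_0(n) = (n + 2)(n + 1)n(n - 1) / 24
  L_1(n) = (n + 3)(n + 1)n(n - 1) / -6
  L_2(n) = (n + 3)(n + 2)n(n - 1) / 4
  L_3(n) = (n + 3)(n + 2)(n + 1)(n - 1) / -6
  L_4(n) = (n + 3)(n + 2)(n + 1)n / 24
Then q(n) = -282·L_0(n) - 39·L_1(n) + 4·L_2(n) + 3·L_3(n) - 6·L_4(n).
Expanding and collecting terms gives q(n) = -5n^4 - 4n^3 + n^2 - n + 3.
Evaluating at n = 3: q(3) = -504.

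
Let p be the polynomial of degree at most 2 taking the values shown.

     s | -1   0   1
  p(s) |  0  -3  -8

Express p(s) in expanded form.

Write p(s) = as^2 + bs + c. Substituting each data point gives a linear system:
  a - b + c = 0
  c = -3
  a + b + c = -8
Solving the system yields a = -1, b = -4, c = -3.
So p(s) = -s² - 4s - 3.
Check: p(-1) = 0. ✓

p(s) = -s^2 - 4s - 3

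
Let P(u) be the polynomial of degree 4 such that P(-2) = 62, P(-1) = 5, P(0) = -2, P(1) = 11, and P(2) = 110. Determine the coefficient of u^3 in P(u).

3

Write P(u) = au^4 + bu^3 + cu^2 + du + e. Substituting each data point gives a linear system:
  16a - 8b + 4c - 2d + e = 62
  a - b + c - d + e = 5
  e = -2
  a + b + c + d + e = 11
  16a + 8b + 4c + 2d + e = 110
Solving the system yields a = 4, b = 3, c = 6, d = 0, e = -2.
So P(u) = 4u^4 + 3u^3 + 6u^2 - 2.
The coefficient of u^3 is 3.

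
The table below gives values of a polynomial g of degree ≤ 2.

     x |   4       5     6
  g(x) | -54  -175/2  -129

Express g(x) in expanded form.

Write g(x) = ax^2 + bx + c. Substituting each data point gives a linear system:
  16a + 4b + c = -54
  25a + 5b + c = -175/2
  36a + 6b + c = -129
Solving the system yields a = -4, b = 5/2, c = 0.
So g(x) = -4x^2 + (5/2)x.
Check: g(4) = -54. ✓

g(x) = -4x^2 + (5/2)x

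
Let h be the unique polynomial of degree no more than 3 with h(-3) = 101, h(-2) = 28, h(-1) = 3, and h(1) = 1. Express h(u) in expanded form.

h(u) = -4u^3 + 3u + 2

Write h(u) = au^3 + bu^2 + cu + d. Substituting each data point gives a linear system:
  -27a + 9b - 3c + d = 101
  -8a + 4b - 2c + d = 28
  -a + b - c + d = 3
  a + b + c + d = 1
Solving the system yields a = -4, b = 0, c = 3, d = 2.
So h(u) = -4u³ + 3u + 2.
Check: h(-1) = 3. ✓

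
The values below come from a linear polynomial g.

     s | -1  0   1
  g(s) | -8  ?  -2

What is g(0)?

-5

The 2 known points determine the degree-1 polynomial uniquely.
Write g(s) = as + b. Substituting each data point gives a linear system:
  -a + b = -8
  a + b = -2
Solving the system yields a = 3, b = -5.
So g(s) = 3s - 5.
Then g(0) = -5.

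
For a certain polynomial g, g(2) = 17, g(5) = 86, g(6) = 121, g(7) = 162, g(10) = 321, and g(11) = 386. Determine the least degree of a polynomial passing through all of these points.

Divided differences on the nodes 2, 5, 6, 7, 10, 11:
  order 0: 17  86  121  162  321  386
  order 1: 23  35  41  53  65
  order 2: 3  3  3  3
  order 3: 0  0  0
  order 4: 0  0
  order 5: 0
The order-2 divided differences are all 3 (nonzero) and every higher order vanishes, so the data lies on a polynomial of degree exactly 2.

2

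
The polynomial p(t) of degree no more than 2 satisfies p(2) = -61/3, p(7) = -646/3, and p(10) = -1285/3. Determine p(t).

Write p(t) = at^2 + bt + c. Substituting each data point gives a linear system:
  4a + 2b + c = -61/3
  49a + 7b + c = -646/3
  100a + 10b + c = -1285/3
Solving the system yields a = -4, b = -3, c = 5/3.
So p(t) = -4t² - 3t + 5/3.
Check: p(10) = -1285/3. ✓

p(t) = -4t^2 - 3t + 5/3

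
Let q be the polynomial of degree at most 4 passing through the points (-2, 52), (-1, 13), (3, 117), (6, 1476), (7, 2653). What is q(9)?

Write q(u) = au^4 + bu^3 + cu^2 + du + e. Substituting each data point gives a linear system:
  16a - 8b + 4c - 2d + e = 52
  a - b + c - d + e = 13
  81a + 27b + 9c + 3d + e = 117
  1296a + 216b + 36c + 6d + e = 1476
  2401a + 343b + 49c + 7d + e = 2653
Solving the system yields a = 1, b = 0, c = 6, d = -6, e = 0.
So q(u) = u⁴ + 6u² - 6u.
Then q(9) = 6993.

6993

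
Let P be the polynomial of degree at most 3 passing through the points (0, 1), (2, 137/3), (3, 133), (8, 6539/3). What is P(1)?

29/3

Using the Lagrange interpolation formula with nodes 0, 2, 3, 8:
  L_0(n) = (n - 2)(n - 3)(n - 8) / -48
  L_1(n) = n(n - 3)(n - 8) / 12
  L_2(n) = n(n - 2)(n - 8) / -15
  L_3(n) = n(n - 2)(n - 3) / 240
Then P(n) = 1·L_0(n) + 137/3·L_1(n) + 133·L_2(n) + 6539/3·L_3(n).
Expanding and collecting terms gives P(n) = 4n^3 + (5/3)n^2 + 3n + 1.
Evaluating at n = 1: P(1) = 29/3.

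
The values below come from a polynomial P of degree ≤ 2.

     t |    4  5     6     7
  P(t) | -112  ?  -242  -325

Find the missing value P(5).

-171

The 3 known points determine the degree-2 polynomial uniquely.
Write P(t) = at^2 + bt + c. Substituting each data point gives a linear system:
  16a + 4b + c = -112
  36a + 6b + c = -242
  49a + 7b + c = -325
Solving the system yields a = -6, b = -5, c = 4.
So P(t) = -6t² - 5t + 4.
Then P(5) = -171.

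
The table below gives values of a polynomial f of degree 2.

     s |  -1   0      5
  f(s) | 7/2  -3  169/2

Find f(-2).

18

Write f(s) = as^2 + bs + c. Substituting each data point gives a linear system:
  a - b + c = 7/2
  c = -3
  25a + 5b + c = 169/2
Solving the system yields a = 4, b = -5/2, c = -3.
So f(s) = 4s^2 - (5/2)s - 3.
Then f(-2) = 18.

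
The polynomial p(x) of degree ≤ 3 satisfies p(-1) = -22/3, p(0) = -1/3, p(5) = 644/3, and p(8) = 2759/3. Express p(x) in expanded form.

Using the Lagrange interpolation formula with nodes -1, 0, 5, 8:
  L_0(x) = x(x - 5)(x - 8) / -54
  L_1(x) = (x + 1)(x - 5)(x - 8) / 40
  L_2(x) = (x + 1)x(x - 8) / -90
  L_3(x) = (x + 1)x(x - 5) / 216
Then p(x) = -22/3·L_0(x) - 1/3·L_1(x) + 644/3·L_2(x) + 2759/3·L_3(x).
Expanding and collecting terms gives p(x) = 2x^3 - 2x^2 + 3x - 1/3.
Check: p(0) = -1/3. ✓

p(x) = 2x^3 - 2x^2 + 3x - 1/3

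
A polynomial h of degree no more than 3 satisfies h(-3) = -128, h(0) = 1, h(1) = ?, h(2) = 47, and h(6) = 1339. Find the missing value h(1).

4

The 4 known points determine the degree-3 polynomial uniquely.
Write h(x) = ax^3 + bx^2 + cx + d. Substituting each data point gives a linear system:
  -27a + 9b - 3c + d = -128
  d = 1
  8a + 4b + 2c + d = 47
  216a + 36b + 6c + d = 1339
Solving the system yields a = 6, b = 2, c = -5, d = 1.
So h(x) = 6x^3 + 2x^2 - 5x + 1.
Then h(1) = 4.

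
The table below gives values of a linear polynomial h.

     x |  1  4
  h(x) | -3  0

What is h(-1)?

-5

Using the Lagrange interpolation formula with nodes 1, 4:
  L_0(x) = (x - 4) / -3
  L_1(x) = (x - 1) / 3
Then h(x) = -3·L_0(x) + 0·L_1(x).
Expanding and collecting terms gives h(x) = x - 4.
Evaluating at x = -1: h(-1) = -5.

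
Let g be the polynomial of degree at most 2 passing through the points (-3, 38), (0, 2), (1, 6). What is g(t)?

Write g(t) = at^2 + bt + c. Substituting each data point gives a linear system:
  9a - 3b + c = 38
  c = 2
  a + b + c = 6
Solving the system yields a = 4, b = 0, c = 2.
So g(t) = 4t² + 2.
Check: g(0) = 2. ✓

g(t) = 4t^2 + 2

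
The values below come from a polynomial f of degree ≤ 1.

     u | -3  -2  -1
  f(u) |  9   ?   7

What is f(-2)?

The 2 known points determine the degree-1 polynomial uniquely.
Write f(u) = au + b. Substituting each data point gives a linear system:
  -3a + b = 9
  -a + b = 7
Solving the system yields a = -1, b = 6.
So f(u) = -u + 6.
Then f(-2) = 8.

8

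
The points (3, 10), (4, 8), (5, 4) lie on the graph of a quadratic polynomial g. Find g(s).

Write g(s) = as^2 + bs + c. Substituting each data point gives a linear system:
  9a + 3b + c = 10
  16a + 4b + c = 8
  25a + 5b + c = 4
Solving the system yields a = -1, b = 5, c = 4.
So g(s) = -s^2 + 5s + 4.
Check: g(4) = 8. ✓

g(s) = -s^2 + 5s + 4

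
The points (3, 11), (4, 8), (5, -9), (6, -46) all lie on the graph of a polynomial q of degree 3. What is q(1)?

-1

Forward differences of the values at x = 3, 4, 5, 6:
  q  : 11  8  -9  -46
  Δ  : -3  -17  -37
  Δ^2: -14  -20
  Δ^3: -6
The third differences are constant, confirming degree 3.
Interpolating (Newton forward form) and evaluating at x = 1 gives q(1) = -1.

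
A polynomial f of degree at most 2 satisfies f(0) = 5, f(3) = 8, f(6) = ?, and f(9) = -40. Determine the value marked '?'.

-7

On equispaced nodes a degree-2 polynomial has vanishing third forward difference, so
  - f(0) + 3·f(3) - 3·f(6) + f(9) = 0.
Substituting the known values and solving for f(6):
  -3·f(6) = 21
  f(6) = -7.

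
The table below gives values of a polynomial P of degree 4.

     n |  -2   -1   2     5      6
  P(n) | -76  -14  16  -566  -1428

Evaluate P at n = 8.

Using the Lagrange interpolation formula with nodes -2, -1, 2, 5, 6:
  L_0(n) = (n + 1)(n - 2)(n - 5)(n - 6) / 224
  L_1(n) = (n + 2)(n - 2)(n - 5)(n - 6) / -126
  L_2(n) = (n + 2)(n + 1)(n - 5)(n - 6) / 144
  L_3(n) = (n + 2)(n + 1)(n - 2)(n - 6) / -126
  L_4(n) = (n + 2)(n + 1)(n - 2)(n - 5) / 224
Then P(n) = -76·L_0(n) - 14·L_1(n) + 16·L_2(n) - 566·L_3(n) - 1428·L_4(n).
Expanding and collecting terms gives P(n) = -2n⁴ + 5n³ + 2n² + 3n - 6.
Evaluating at n = 8: P(8) = -5486.

-5486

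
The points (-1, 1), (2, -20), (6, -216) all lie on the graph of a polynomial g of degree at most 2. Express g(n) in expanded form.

g(n) = -6n^2 - n + 6

Using the Lagrange interpolation formula with nodes -1, 2, 6:
  L_0(n) = (n - 2)(n - 6) / 21
  L_1(n) = (n + 1)(n - 6) / -12
  L_2(n) = (n + 1)(n - 2) / 28
Then g(n) = 1·L_0(n) - 20·L_1(n) - 216·L_2(n).
Expanding and collecting terms gives g(n) = -6n² - n + 6.
Check: g(2) = -20. ✓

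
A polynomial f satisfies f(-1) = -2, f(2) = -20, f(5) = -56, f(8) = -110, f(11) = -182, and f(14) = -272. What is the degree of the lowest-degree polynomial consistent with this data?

2

Forward differences of the values at n = -1, 2, 5, 8, 11, 14:
  f  : -2  -20  -56  -110  -182  -272
  Δ  : -18  -36  -54  -72  -90
  Δ^2: -18  -18  -18  -18
  Δ^3: 0  0  0
  Δ^4: 0  0
  Δ^5: 0
The second differences are constant (-18) and nonzero, while all higher differences vanish, so the minimal degree is 2.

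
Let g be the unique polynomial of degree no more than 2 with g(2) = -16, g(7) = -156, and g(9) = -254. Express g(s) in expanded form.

Write g(s) = as^2 + bs + c. Substituting each data point gives a linear system:
  4a + 2b + c = -16
  49a + 7b + c = -156
  81a + 9b + c = -254
Solving the system yields a = -3, b = -1, c = -2.
So g(s) = -3s^2 - s - 2.
Check: g(7) = -156. ✓

g(s) = -3s^2 - s - 2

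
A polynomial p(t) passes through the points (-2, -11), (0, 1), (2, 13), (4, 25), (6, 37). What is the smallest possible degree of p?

Forward differences of the values at t = -2, 0, 2, 4, 6:
  p  : -11  1  13  25  37
  Δ  : 12  12  12  12
  Δ^2: 0  0  0
  Δ^3: 0  0
  Δ^4: 0
The first differences are constant (12) and nonzero, while all higher differences vanish, so the minimal degree is 1.

1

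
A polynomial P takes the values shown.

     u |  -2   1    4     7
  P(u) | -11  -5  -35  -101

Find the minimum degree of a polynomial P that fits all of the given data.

2

Forward differences of the values at u = -2, 1, 4, 7:
  P  : -11  -5  -35  -101
  Δ  : 6  -30  -66
  Δ^2: -36  -36
  Δ^3: 0
The second differences are constant (-36) and nonzero, while all higher differences vanish, so the minimal degree is 2.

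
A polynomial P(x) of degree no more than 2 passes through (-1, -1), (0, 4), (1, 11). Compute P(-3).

Write P(x) = ax^2 + bx + c. Substituting each data point gives a linear system:
  a - b + c = -1
  c = 4
  a + b + c = 11
Solving the system yields a = 1, b = 6, c = 4.
So P(x) = x^2 + 6x + 4.
Then P(-3) = -5.

-5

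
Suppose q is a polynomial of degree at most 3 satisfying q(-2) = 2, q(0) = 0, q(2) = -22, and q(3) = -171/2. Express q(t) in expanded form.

Using the Lagrange interpolation formula with nodes -2, 0, 2, 3:
  L_0(t) = t(t - 2)(t - 3) / -40
  L_1(t) = (t + 2)(t - 2)(t - 3) / 12
  L_2(t) = (t + 2)t(t - 3) / -8
  L_3(t) = (t + 2)t(t - 2) / 15
Then q(t) = 2·L_0(t) + 0·L_1(t) - 22·L_2(t) - 171/2·L_3(t).
Expanding and collecting terms gives q(t) = -3t³ - (5/2)t² + 6t.
Check: q(2) = -22. ✓

q(t) = -3t^3 - (5/2)t^2 + 6t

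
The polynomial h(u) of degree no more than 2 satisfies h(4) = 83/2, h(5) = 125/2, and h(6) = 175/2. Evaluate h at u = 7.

233/2

Forward differences of the values at u = 4, 5, 6:
  h  : 83/2  125/2  175/2
  Δ  : 21  25
  Δ^2: 4
The second differences are constant, confirming degree 2.
Interpolating (Newton forward form) and evaluating at u = 7 gives h(7) = 233/2.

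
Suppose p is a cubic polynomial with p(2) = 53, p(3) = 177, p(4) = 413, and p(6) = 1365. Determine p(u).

Write p(u) = au^3 + bu^2 + cu + d. Substituting each data point gives a linear system:
  8a + 4b + 2c + d = 53
  27a + 9b + 3c + d = 177
  64a + 16b + 4c + d = 413
  216a + 36b + 6c + d = 1365
Solving the system yields a = 6, b = 2, c = 0, d = -3.
So p(u) = 6u^3 + 2u^2 - 3.
Check: p(3) = 177. ✓

p(u) = 6u^3 + 2u^2 - 3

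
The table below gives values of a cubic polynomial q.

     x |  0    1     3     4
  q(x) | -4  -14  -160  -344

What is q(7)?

-1628

Using the Lagrange interpolation formula with nodes 0, 1, 3, 4:
  L_0(x) = (x - 1)(x - 3)(x - 4) / -12
  L_1(x) = x(x - 3)(x - 4) / 6
  L_2(x) = x(x - 1)(x - 4) / -6
  L_3(x) = x(x - 1)(x - 3) / 12
Then q(x) = -4·L_0(x) - 14·L_1(x) - 160·L_2(x) - 344·L_3(x).
Expanding and collecting terms gives q(x) = -4x^3 - 5x^2 - x - 4.
Evaluating at x = 7: q(7) = -1628.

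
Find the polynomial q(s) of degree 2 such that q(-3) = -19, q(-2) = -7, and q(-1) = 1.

q(s) = -2s^2 + 2s + 5

Write q(s) = as^2 + bs + c. Substituting each data point gives a linear system:
  9a - 3b + c = -19
  4a - 2b + c = -7
  a - b + c = 1
Solving the system yields a = -2, b = 2, c = 5.
So q(s) = -2s² + 2s + 5.
Check: q(-1) = 1. ✓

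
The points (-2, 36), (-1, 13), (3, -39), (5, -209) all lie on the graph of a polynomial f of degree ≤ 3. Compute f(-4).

Using the Lagrange interpolation formula with nodes -2, -1, 3, 5:
  L_0(x) = (x + 1)(x - 3)(x - 5) / -35
  L_1(x) = (x + 2)(x - 3)(x - 5) / 24
  L_2(x) = (x + 2)(x + 1)(x - 5) / -40
  L_3(x) = (x + 2)(x + 1)(x - 3) / 84
Then f(x) = 36·L_0(x) + 13·L_1(x) - 39·L_2(x) - 209·L_3(x).
Expanding and collecting terms gives f(x) = -2x³ + 2x² - 3x + 6.
Evaluating at x = -4: f(-4) = 178.

178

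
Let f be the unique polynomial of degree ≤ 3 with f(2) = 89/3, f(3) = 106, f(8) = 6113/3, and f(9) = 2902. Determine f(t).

f(t) = 4t^3 - (1/3)t^2 + 2t - 5

Write f(t) = at^3 + bt^2 + ct + d. Substituting each data point gives a linear system:
  8a + 4b + 2c + d = 89/3
  27a + 9b + 3c + d = 106
  512a + 64b + 8c + d = 6113/3
  729a + 81b + 9c + d = 2902
Solving the system yields a = 4, b = -1/3, c = 2, d = -5.
So f(t) = 4t³ - (1/3)t² + 2t - 5.
Check: f(9) = 2902. ✓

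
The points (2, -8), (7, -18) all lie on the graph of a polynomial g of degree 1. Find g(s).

Write g(s) = as + b. Substituting each data point gives a linear system:
  2a + b = -8
  7a + b = -18
Solving the system yields a = -2, b = -4.
So g(s) = -2s - 4.
Check: g(2) = -8. ✓

g(s) = -2s - 4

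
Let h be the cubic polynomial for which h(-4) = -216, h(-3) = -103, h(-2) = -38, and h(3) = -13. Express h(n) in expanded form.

Write h(n) = an^3 + bn^2 + cn + d. Substituting each data point gives a linear system:
  -64a + 16b - 4c + d = -216
  -27a + 9b - 3c + d = -103
  -8a + 4b - 2c + d = -38
  27a + 9b + 3c + d = -13
Solving the system yields a = 2, b = -6, c = -3, d = -4.
So h(n) = 2n^3 - 6n^2 - 3n - 4.
Check: h(-4) = -216. ✓

h(n) = 2n^3 - 6n^2 - 3n - 4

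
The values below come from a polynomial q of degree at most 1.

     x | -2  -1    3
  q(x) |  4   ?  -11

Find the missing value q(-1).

1

The 2 known points determine the degree-1 polynomial uniquely.
Write q(x) = ax + b. Substituting each data point gives a linear system:
  -2a + b = 4
  3a + b = -11
Solving the system yields a = -3, b = -2.
So q(x) = -3x - 2.
Then q(-1) = 1.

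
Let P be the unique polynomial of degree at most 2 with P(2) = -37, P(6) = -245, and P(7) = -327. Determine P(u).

P(u) = -6u^2 - 4u - 5

Write P(u) = au^2 + bu + c. Substituting each data point gives a linear system:
  4a + 2b + c = -37
  36a + 6b + c = -245
  49a + 7b + c = -327
Solving the system yields a = -6, b = -4, c = -5.
So P(u) = -6u^2 - 4u - 5.
Check: P(2) = -37. ✓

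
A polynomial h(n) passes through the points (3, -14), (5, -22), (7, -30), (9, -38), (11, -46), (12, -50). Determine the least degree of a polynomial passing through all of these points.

1

Divided differences on the nodes 3, 5, 7, 9, 11, 12:
  order 0: -14  -22  -30  -38  -46  -50
  order 1: -4  -4  -4  -4  -4
  order 2: 0  0  0  0
  order 3: 0  0  0
  order 4: 0  0
  order 5: 0
The order-1 divided differences are all -4 (nonzero) and every higher order vanishes, so the data lies on a polynomial of degree exactly 1.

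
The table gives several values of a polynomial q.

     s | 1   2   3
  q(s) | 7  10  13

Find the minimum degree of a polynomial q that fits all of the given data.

1

Forward differences of the values at s = 1, 2, 3:
  q  : 7  10  13
  Δ  : 3  3
  Δ^2: 0
The first differences are constant (3) and nonzero, while all higher differences vanish, so the minimal degree is 1.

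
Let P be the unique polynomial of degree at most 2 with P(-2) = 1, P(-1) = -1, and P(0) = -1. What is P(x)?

P(x) = x^2 + x - 1

Write P(x) = ax^2 + bx + c. Substituting each data point gives a linear system:
  4a - 2b + c = 1
  a - b + c = -1
  c = -1
Solving the system yields a = 1, b = 1, c = -1.
So P(x) = x^2 + x - 1.
Check: P(-1) = -1. ✓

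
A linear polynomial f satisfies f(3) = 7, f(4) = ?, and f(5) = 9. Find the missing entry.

The 2 known points determine the degree-1 polynomial uniquely.
Write f(n) = an + b. Substituting each data point gives a linear system:
  3a + b = 7
  5a + b = 9
Solving the system yields a = 1, b = 4.
So f(n) = n + 4.
Then f(4) = 8.

8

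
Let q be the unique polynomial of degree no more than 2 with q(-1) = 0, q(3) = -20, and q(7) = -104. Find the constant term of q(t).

Write q(t) = at^2 + bt + c. Substituting each data point gives a linear system:
  a - b + c = 0
  9a + 3b + c = -20
  49a + 7b + c = -104
Solving the system yields a = -2, b = -1, c = 1.
So q(t) = -2t^2 - t + 1.
The constant term is 1.

1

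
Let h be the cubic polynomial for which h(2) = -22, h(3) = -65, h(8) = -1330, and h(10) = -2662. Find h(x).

Using the Lagrange interpolation formula with nodes 2, 3, 8, 10:
  L_0(x) = (x - 3)(x - 8)(x - 10) / -48
  L_1(x) = (x - 2)(x - 8)(x - 10) / 35
  L_2(x) = (x - 2)(x - 3)(x - 10) / -60
  L_3(x) = (x - 2)(x - 3)(x - 8) / 112
Then h(x) = -22·L_0(x) - 65·L_1(x) - 1330·L_2(x) - 2662·L_3(x).
Expanding and collecting terms gives h(x) = -3x³ + 4x² - 6x - 2.
Check: h(10) = -2662. ✓

h(x) = -3x^3 + 4x^2 - 6x - 2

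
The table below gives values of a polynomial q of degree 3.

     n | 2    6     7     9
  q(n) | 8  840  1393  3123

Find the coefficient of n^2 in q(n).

Write q(n) = an^3 + bn^2 + cn + d. Substituting each data point gives a linear system:
  8a + 4b + 2c + d = 8
  216a + 36b + 6c + d = 840
  343a + 49b + 7c + d = 1393
  729a + 81b + 9c + d = 3123
Solving the system yields a = 5, b = -6, c = -4, d = 0.
So q(n) = 5n^3 - 6n^2 - 4n.
The coefficient of n^2 is -6.

-6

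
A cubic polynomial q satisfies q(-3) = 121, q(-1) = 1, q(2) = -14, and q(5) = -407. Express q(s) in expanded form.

Write q(s) = as^3 + bs^2 + cs + d. Substituting each data point gives a linear system:
  -27a + 9b - 3c + d = 121
  -a + b - c + d = 1
  8a + 4b + 2c + d = -14
  125a + 25b + 5c + d = -407
Solving the system yields a = -4, b = 3, c = 4, d = -2.
So q(s) = -4s^3 + 3s^2 + 4s - 2.
Check: q(-3) = 121. ✓

q(s) = -4s^3 + 3s^2 + 4s - 2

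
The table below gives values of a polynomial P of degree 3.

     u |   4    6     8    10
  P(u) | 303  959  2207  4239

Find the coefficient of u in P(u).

Write P(u) = au^3 + bu^2 + cu + d. Substituting each data point gives a linear system:
  64a + 16b + 4c + d = 303
  216a + 36b + 6c + d = 959
  512a + 64b + 8c + d = 2207
  1000a + 100b + 10c + d = 4239
Solving the system yields a = 4, b = 2, c = 4, d = -1.
So P(u) = 4u³ + 2u² + 4u - 1.
The coefficient of u is 4.

4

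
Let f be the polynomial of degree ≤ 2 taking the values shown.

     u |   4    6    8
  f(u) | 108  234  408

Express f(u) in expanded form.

f(u) = 6u^2 + 3u

Using the Lagrange interpolation formula with nodes 4, 6, 8:
  L_0(u) = (u - 6)(u - 8) / 8
  L_1(u) = (u - 4)(u - 8) / -4
  L_2(u) = (u - 4)(u - 6) / 8
Then f(u) = 108·L_0(u) + 234·L_1(u) + 408·L_2(u).
Expanding and collecting terms gives f(u) = 6u^2 + 3u.
Check: f(4) = 108. ✓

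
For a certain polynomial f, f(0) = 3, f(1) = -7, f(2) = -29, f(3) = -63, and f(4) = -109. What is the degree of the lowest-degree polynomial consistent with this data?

Forward differences of the values at n = 0, 1, 2, 3, 4:
  f  : 3  -7  -29  -63  -109
  Δ  : -10  -22  -34  -46
  Δ^2: -12  -12  -12
  Δ^3: 0  0
  Δ^4: 0
The second differences are constant (-12) and nonzero, while all higher differences vanish, so the minimal degree is 2.

2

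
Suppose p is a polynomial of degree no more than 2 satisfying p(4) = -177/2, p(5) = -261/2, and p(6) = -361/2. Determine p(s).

Using the Lagrange interpolation formula with nodes 4, 5, 6:
  L_0(s) = (s - 5)(s - 6) / 2
  L_1(s) = (s - 4)(s - 6) / -1
  L_2(s) = (s - 4)(s - 5) / 2
Then p(s) = -177/2·L_0(s) - 261/2·L_1(s) - 361/2·L_2(s).
Expanding and collecting terms gives p(s) = -4s^2 - 6s - 1/2.
Check: p(4) = -177/2. ✓

p(s) = -4s^2 - 6s - 1/2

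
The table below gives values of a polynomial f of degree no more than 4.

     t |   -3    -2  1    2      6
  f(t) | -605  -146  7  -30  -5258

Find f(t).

f(t) = -5t^4 + 6t^3 - 3t^2 + 5t + 4

Write f(t) = at^4 + bt^3 + ct^2 + dt + e. Substituting each data point gives a linear system:
  81a - 27b + 9c - 3d + e = -605
  16a - 8b + 4c - 2d + e = -146
  a + b + c + d + e = 7
  16a + 8b + 4c + 2d + e = -30
  1296a + 216b + 36c + 6d + e = -5258
Solving the system yields a = -5, b = 6, c = -3, d = 5, e = 4.
So f(t) = -5t^4 + 6t^3 - 3t^2 + 5t + 4.
Check: f(-3) = -605. ✓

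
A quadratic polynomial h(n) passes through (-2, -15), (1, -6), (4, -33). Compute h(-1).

Forward differences of the values at n = -2, 1, 4:
  h  : -15  -6  -33
  Δ  : 9  -27
  Δ^2: -36
The second differences are constant, confirming degree 2.
Interpolating (Newton forward form) and evaluating at n = -1 gives h(-1) = -8.

-8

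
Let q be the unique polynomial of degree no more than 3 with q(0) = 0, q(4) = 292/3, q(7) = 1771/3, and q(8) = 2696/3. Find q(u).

q(u) = 2u^3 - 2u^2 + (1/3)u

Write q(u) = au^3 + bu^2 + cu + d. Substituting each data point gives a linear system:
  d = 0
  64a + 16b + 4c + d = 292/3
  343a + 49b + 7c + d = 1771/3
  512a + 64b + 8c + d = 2696/3
Solving the system yields a = 2, b = -2, c = 1/3, d = 0.
So q(u) = 2u^3 - 2u^2 + (1/3)u.
Check: q(8) = 2696/3. ✓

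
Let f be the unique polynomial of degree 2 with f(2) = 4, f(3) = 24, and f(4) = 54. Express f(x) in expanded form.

f(x) = 5x^2 - 5x - 6

Write f(x) = ax^2 + bx + c. Substituting each data point gives a linear system:
  4a + 2b + c = 4
  9a + 3b + c = 24
  16a + 4b + c = 54
Solving the system yields a = 5, b = -5, c = -6.
So f(x) = 5x^2 - 5x - 6.
Check: f(4) = 54. ✓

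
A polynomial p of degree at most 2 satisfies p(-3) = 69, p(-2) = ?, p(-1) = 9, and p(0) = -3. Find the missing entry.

On equispaced nodes a degree-2 polynomial has vanishing third forward difference, so
  - p(-3) + 3·p(-2) - 3·p(-1) + p(0) = 0.
Substituting the known values and solving for p(-2):
  3·p(-2) = 99
  p(-2) = 33.

33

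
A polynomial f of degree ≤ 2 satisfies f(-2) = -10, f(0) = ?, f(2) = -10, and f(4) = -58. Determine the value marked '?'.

6

On equispaced nodes a degree-2 polynomial has vanishing third forward difference, so
  - f(-2) + 3·f(0) - 3·f(2) + f(4) = 0.
Substituting the known values and solving for f(0):
  3·f(0) = 18
  f(0) = 6.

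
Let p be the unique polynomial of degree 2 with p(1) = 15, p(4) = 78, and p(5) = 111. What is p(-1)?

3

Write p(s) = as^2 + bs + c. Substituting each data point gives a linear system:
  a + b + c = 15
  16a + 4b + c = 78
  25a + 5b + c = 111
Solving the system yields a = 3, b = 6, c = 6.
So p(s) = 3s² + 6s + 6.
Then p(-1) = 3.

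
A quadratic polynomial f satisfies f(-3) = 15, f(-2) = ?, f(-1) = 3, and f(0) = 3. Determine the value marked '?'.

7

On equispaced nodes a degree-2 polynomial has vanishing third forward difference, so
  - f(-3) + 3·f(-2) - 3·f(-1) + f(0) = 0.
Substituting the known values and solving for f(-2):
  3·f(-2) = 21
  f(-2) = 7.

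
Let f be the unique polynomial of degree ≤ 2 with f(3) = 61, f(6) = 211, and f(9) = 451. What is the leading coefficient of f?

Write f(x) = ax^2 + bx + c. Substituting each data point gives a linear system:
  9a + 3b + c = 61
  36a + 6b + c = 211
  81a + 9b + c = 451
Solving the system yields a = 5, b = 5, c = 1.
So f(x) = 5x^2 + 5x + 1.
The leading coefficient is 5.

5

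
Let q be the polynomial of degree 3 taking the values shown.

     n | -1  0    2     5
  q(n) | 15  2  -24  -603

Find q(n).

Using the Lagrange interpolation formula with nodes -1, 0, 2, 5:
  L_0(n) = n(n - 2)(n - 5) / -18
  L_1(n) = (n + 1)(n - 2)(n - 5) / 10
  L_2(n) = (n + 1)n(n - 5) / -18
  L_3(n) = (n + 1)n(n - 2) / 90
Then q(n) = 15·L_0(n) + 2·L_1(n) - 24·L_2(n) - 603·L_3(n).
Expanding and collecting terms gives q(n) = -6n^3 + 6n^2 - n + 2.
Check: q(-1) = 15. ✓

q(n) = -6n^3 + 6n^2 - n + 2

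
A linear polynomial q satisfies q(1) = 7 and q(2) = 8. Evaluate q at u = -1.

5

Write q(u) = au + b. Substituting each data point gives a linear system:
  a + b = 7
  2a + b = 8
Solving the system yields a = 1, b = 6.
So q(u) = u + 6.
Then q(-1) = 5.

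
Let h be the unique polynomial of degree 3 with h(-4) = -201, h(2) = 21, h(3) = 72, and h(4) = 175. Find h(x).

h(x) = 3x^3 - x^2 - x + 3

Using the Lagrange interpolation formula with nodes -4, 2, 3, 4:
  L_0(x) = (x - 2)(x - 3)(x - 4) / -336
  L_1(x) = (x + 4)(x - 3)(x - 4) / 12
  L_2(x) = (x + 4)(x - 2)(x - 4) / -7
  L_3(x) = (x + 4)(x - 2)(x - 3) / 16
Then h(x) = -201·L_0(x) + 21·L_1(x) + 72·L_2(x) + 175·L_3(x).
Expanding and collecting terms gives h(x) = 3x^3 - x^2 - x + 3.
Check: h(-4) = -201. ✓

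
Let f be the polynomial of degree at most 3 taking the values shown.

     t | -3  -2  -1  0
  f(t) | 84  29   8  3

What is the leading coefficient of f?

-3

Write f(t) = at^3 + bt^2 + ct + d. Substituting each data point gives a linear system:
  -27a + 9b - 3c + d = 84
  -8a + 4b - 2c + d = 29
  -a + b - c + d = 8
  d = 3
Solving the system yields a = -3, b = -1, c = -3, d = 3.
So f(t) = -3t³ - t² - 3t + 3.
The leading coefficient is -3.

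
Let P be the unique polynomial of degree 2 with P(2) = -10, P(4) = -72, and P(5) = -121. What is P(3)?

Using the Lagrange interpolation formula with nodes 2, 4, 5:
  L_0(n) = (n - 4)(n - 5) / 6
  L_1(n) = (n - 2)(n - 5) / -2
  L_2(n) = (n - 2)(n - 4) / 3
Then P(n) = -10·L_0(n) - 72·L_1(n) - 121·L_2(n).
Expanding and collecting terms gives P(n) = -6n^2 + 5n + 4.
Evaluating at n = 3: P(3) = -35.

-35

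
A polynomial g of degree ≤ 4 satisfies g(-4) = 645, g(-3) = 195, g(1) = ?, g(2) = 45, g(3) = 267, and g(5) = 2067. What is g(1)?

The 5 known points determine the degree-4 polynomial uniquely.
Write g(t) = at^4 + bt^3 + ct^2 + dt + e. Substituting each data point gives a linear system:
  256a - 64b + 16c - 4d + e = 645
  81a - 27b + 9c - 3d + e = 195
  16a + 8b + 4c + 2d + e = 45
  81a + 27b + 9c + 3d + e = 267
  625a + 125b + 25c + 5d + e = 2067
Solving the system yields a = 3, b = 2, c = -1, d = -6, e = -3.
So g(t) = 3t⁴ + 2t³ - t² - 6t - 3.
Then g(1) = -5.

-5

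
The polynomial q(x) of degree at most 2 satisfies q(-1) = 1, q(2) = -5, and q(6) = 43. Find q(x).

q(x) = 2x^2 - 4x - 5

Write q(x) = ax^2 + bx + c. Substituting each data point gives a linear system:
  a - b + c = 1
  4a + 2b + c = -5
  36a + 6b + c = 43
Solving the system yields a = 2, b = -4, c = -5.
So q(x) = 2x² - 4x - 5.
Check: q(6) = 43. ✓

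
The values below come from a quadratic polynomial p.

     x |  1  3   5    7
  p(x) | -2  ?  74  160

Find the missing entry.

On equispaced nodes a degree-2 polynomial has vanishing third forward difference, so
  - p(1) + 3·p(3) - 3·p(5) + p(7) = 0.
Substituting the known values and solving for p(3):
  3·p(3) = 60
  p(3) = 20.

20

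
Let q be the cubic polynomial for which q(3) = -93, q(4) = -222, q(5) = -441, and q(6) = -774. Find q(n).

q(n) = -4n^3 + 3n^2 - 2n - 6

Write q(n) = an^3 + bn^2 + cn + d. Substituting each data point gives a linear system:
  27a + 9b + 3c + d = -93
  64a + 16b + 4c + d = -222
  125a + 25b + 5c + d = -441
  216a + 36b + 6c + d = -774
Solving the system yields a = -4, b = 3, c = -2, d = -6.
So q(n) = -4n^3 + 3n^2 - 2n - 6.
Check: q(5) = -441. ✓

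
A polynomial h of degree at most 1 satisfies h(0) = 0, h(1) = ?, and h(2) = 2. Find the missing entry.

1

The 2 known points determine the degree-1 polynomial uniquely.
Write h(s) = as + b. Substituting each data point gives a linear system:
  b = 0
  2a + b = 2
Solving the system yields a = 1, b = 0.
So h(s) = s.
Then h(1) = 1.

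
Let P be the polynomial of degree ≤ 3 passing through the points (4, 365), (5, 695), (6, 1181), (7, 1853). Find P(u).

P(u) = 5u^3 + 3u^2 - 2u + 5

Write P(u) = au^3 + bu^2 + cu + d. Substituting each data point gives a linear system:
  64a + 16b + 4c + d = 365
  125a + 25b + 5c + d = 695
  216a + 36b + 6c + d = 1181
  343a + 49b + 7c + d = 1853
Solving the system yields a = 5, b = 3, c = -2, d = 5.
So P(u) = 5u^3 + 3u^2 - 2u + 5.
Check: P(7) = 1853. ✓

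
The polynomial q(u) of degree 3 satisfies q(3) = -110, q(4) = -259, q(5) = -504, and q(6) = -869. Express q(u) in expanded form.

q(u) = -4u^3 - u + 1

Write q(u) = au^3 + bu^2 + cu + d. Substituting each data point gives a linear system:
  27a + 9b + 3c + d = -110
  64a + 16b + 4c + d = -259
  125a + 25b + 5c + d = -504
  216a + 36b + 6c + d = -869
Solving the system yields a = -4, b = 0, c = -1, d = 1.
So q(u) = -4u^3 - u + 1.
Check: q(3) = -110. ✓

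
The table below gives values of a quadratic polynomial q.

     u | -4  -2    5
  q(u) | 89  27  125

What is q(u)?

q(u) = 5u^2 - u + 5

Write q(u) = au^2 + bu + c. Substituting each data point gives a linear system:
  16a - 4b + c = 89
  4a - 2b + c = 27
  25a + 5b + c = 125
Solving the system yields a = 5, b = -1, c = 5.
So q(u) = 5u^2 - u + 5.
Check: q(-2) = 27. ✓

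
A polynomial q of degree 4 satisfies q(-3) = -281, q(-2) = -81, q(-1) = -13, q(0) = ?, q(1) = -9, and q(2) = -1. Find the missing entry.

On equispaced nodes a degree-4 polynomial has vanishing fifth forward difference, so
  - q(-3) + 5·q(-2) - 10·q(-1) + 10·q(0) - 5·q(1) + q(2) = 0.
Substituting the known values and solving for q(0):
  10·q(0) = -50
  q(0) = -5.

-5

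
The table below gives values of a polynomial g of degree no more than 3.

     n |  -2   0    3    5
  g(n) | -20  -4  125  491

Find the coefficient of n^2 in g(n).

Write g(n) = an^3 + bn^2 + cn + d. Substituting each data point gives a linear system:
  -8a + 4b - 2c + d = -20
  d = -4
  27a + 9b + 3c + d = 125
  125a + 25b + 5c + d = 491
Solving the system yields a = 3, b = 4, c = 4, d = -4.
So g(n) = 3n^3 + 4n^2 + 4n - 4.
The coefficient of n^2 is 4.

4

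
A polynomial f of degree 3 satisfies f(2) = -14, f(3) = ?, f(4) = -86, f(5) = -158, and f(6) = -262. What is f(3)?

-40

The 4 known points determine the degree-3 polynomial uniquely.
Write f(t) = at^3 + bt^2 + ct + d. Substituting each data point gives a linear system:
  8a + 4b + 2c + d = -14
  64a + 16b + 4c + d = -86
  125a + 25b + 5c + d = -158
  216a + 36b + 6c + d = -262
Solving the system yields a = -1, b = -1, c = -2, d = 2.
So f(t) = -t³ - t² - 2t + 2.
Then f(3) = -40.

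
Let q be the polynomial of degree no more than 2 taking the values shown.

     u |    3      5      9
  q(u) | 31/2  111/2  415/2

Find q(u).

Write q(u) = au^2 + bu + c. Substituting each data point gives a linear system:
  9a + 3b + c = 31/2
  25a + 5b + c = 111/2
  81a + 9b + c = 415/2
Solving the system yields a = 3, b = -4, c = 1/2.
So q(u) = 3u^2 - 4u + 1/2.
Check: q(3) = 31/2. ✓

q(u) = 3u^2 - 4u + 1/2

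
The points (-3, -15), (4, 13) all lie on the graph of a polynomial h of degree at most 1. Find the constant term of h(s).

Write h(s) = as + b. Substituting each data point gives a linear system:
  -3a + b = -15
  4a + b = 13
Solving the system yields a = 4, b = -3.
So h(s) = 4s - 3.
The constant term is -3.

-3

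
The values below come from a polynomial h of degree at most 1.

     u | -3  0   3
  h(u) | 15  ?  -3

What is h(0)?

The 2 known points determine the degree-1 polynomial uniquely.
Write h(u) = au + b. Substituting each data point gives a linear system:
  -3a + b = 15
  3a + b = -3
Solving the system yields a = -3, b = 6.
So h(u) = -3u + 6.
Then h(0) = 6.

6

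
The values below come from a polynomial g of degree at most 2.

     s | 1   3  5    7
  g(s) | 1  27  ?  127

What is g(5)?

69

On equispaced nodes a degree-2 polynomial has vanishing third forward difference, so
  - g(1) + 3·g(3) - 3·g(5) + g(7) = 0.
Substituting the known values and solving for g(5):
  -3·g(5) = -207
  g(5) = 69.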